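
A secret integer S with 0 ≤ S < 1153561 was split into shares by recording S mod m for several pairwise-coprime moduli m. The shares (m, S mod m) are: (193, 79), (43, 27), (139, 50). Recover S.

825154

From S ≡ 79 (mod 193) write S = 79 + 193t. Substituting into S ≡ 27 (mod 43) gives 193t ≡ 34 (mod 43), and since 21⁻¹ ≡ 41 (mod 43), t ≡ 18. Hence S ≡ 79 + 193·18 = 3553 (mod 8299).
From S ≡ 3553 (mod 8299) write S = 3553 + 8299t. Substituting into S ≡ 50 (mod 139) gives 8299t ≡ 111 (mod 139), and since 98⁻¹ ≡ 61 (mod 139), t ≡ 99. Hence S ≡ 3553 + 8299·99 = 825154 (mod 1153561).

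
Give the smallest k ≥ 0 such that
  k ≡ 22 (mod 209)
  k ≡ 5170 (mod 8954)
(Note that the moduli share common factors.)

40986

Combine the congruences pairwise.
gcd(209, 8954) = 11 and 11 | (5170 − 22), so the pair is consistent; merging gives k ≡ 40986 (mod 170126), where 170126 = lcm(209, 8954).
The solution is unique modulo lcm(209, 8954) = 170126.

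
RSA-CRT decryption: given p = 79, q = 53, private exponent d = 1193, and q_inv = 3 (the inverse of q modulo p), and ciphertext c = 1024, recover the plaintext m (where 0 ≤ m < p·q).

d_p = d mod (p−1) = 1193 mod 78 = 23; d_q = d mod (q−1) = 49.
m₁ = c^(d_p) mod p: c ≡ 76 (mod 79), and 76^23 mod 79 = 5.
m₂ = c^(d_q) mod q: c ≡ 17 (mod 53), and 17^49 mod 53 = 43.
h = q_inv·(m₁ − m₂) mod p = 3·(5 − 43) mod 79 = 44.
m = m₂ + h·q = 43 + 44·53 = 2375.

2375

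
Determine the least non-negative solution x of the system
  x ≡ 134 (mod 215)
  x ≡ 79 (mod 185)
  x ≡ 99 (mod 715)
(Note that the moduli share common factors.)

gcd(215, 185) = 5 and 5 | (79 − 134), so the pair is consistent; merging gives x ≡ 6369 (mod 7955), where 7955 = lcm(215, 185).
gcd(7955, 715) = 5 and 5 | (99 − 6369), so the pair is consistent; merging gives x ≡ 968924 (mod 1137565), where 1137565 = lcm(7955, 715).
The solution is unique modulo lcm(215, 185, 715) = 1137565.

968924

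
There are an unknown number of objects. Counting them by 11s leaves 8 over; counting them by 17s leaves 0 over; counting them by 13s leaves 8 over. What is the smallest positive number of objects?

1581

From N ≡ 8 (mod 11) write N = 8 + 11t. Substituting into N ≡ 0 (mod 17) gives 11t ≡ 9 (mod 17), and since 11⁻¹ ≡ 14 (mod 17), t ≡ 7. Hence N ≡ 8 + 11·7 = 85 (mod 187).
From N ≡ 85 (mod 187) write N = 85 + 187t. Substituting into N ≡ 8 (mod 13) gives 187t ≡ 1 (mod 13), and since 5⁻¹ ≡ 8 (mod 13), t ≡ 8. Hence N ≡ 85 + 187·8 = 1581 (mod 2431).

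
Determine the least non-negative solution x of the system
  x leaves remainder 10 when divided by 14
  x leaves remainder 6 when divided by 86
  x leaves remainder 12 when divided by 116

1984

gcd(14, 86) = 2 and 2 | (6 − 10), so the pair is consistent; merging gives x ≡ 178 (mod 602), where 602 = lcm(14, 86).
gcd(602, 116) = 2 and 2 | (12 − 178), so the pair is consistent; merging gives x ≡ 1984 (mod 34916), where 34916 = lcm(602, 116).
The solution is unique modulo lcm(14, 86, 116) = 34916.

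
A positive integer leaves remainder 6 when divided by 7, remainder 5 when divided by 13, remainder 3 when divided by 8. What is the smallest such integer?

83

The moduli are pairwise coprime; N = 7·13·8 = 728.
N/7 = 104; 104 ≡ 6 (mod 7); 6·6 ≡ 1, so inverse 6.
N/13 = 56; 56 ≡ 4 (mod 13); 4·10 ≡ 1, so inverse 10.
N/8 = 91; 91 ≡ 3 (mod 8); 3·3 ≡ 1, so inverse 3.
t ≡ 6·104·6 + 5·56·10 + 3·91·3 = 7363.
7363 mod 728 = 83.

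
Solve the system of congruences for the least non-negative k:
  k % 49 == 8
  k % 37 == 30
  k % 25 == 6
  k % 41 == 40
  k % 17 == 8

10854831

Combine the congruences pairwise.
From k ≡ 8 (mod 49) write k = 8 + 49t. Substituting into k ≡ 30 (mod 37) gives 49t ≡ 22 (mod 37), and since 12⁻¹ ≡ 34 (mod 37), t ≡ 8. Hence k ≡ 8 + 49·8 = 400 (mod 1813).
From k ≡ 400 (mod 1813) write k = 400 + 1813t. Substituting into k ≡ 6 (mod 25) gives 1813t ≡ 6 (mod 25), and since 13⁻¹ ≡ 2 (mod 25), t ≡ 12. Hence k ≡ 400 + 1813·12 = 22156 (mod 45325).
From k ≡ 22156 (mod 45325) write k = 22156 + 45325t. Substituting into k ≡ 40 (mod 41) gives 45325t ≡ 24 (mod 41), and since 20⁻¹ ≡ 39 (mod 41), t ≡ 34. Hence k ≡ 22156 + 45325·34 = 1563206 (mod 1858325).
From k ≡ 1563206 (mod 1858325) write k = 1563206 + 1858325t. Substituting into k ≡ 8 (mod 17) gives 1858325t ≡ 3 (mod 17), and since 4⁻¹ ≡ 13 (mod 17), t ≡ 5. Hence k ≡ 1563206 + 1858325·5 = 10854831 (mod 31591525).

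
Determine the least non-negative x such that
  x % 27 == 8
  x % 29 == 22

From x ≡ 8 (mod 27) write x = 8 + 27t. Substituting into x ≡ 22 (mod 29) gives 27t ≡ 14 (mod 29), and since 27⁻¹ ≡ 14 (mod 29), t ≡ 22. Hence x ≡ 8 + 27·22 = 602 (mod 783).

602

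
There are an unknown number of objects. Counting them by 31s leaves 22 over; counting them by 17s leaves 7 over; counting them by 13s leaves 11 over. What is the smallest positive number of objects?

3339

From N ≡ 22 (mod 31) write N = 22 + 31t. Substituting into N ≡ 7 (mod 17) gives 31t ≡ 2 (mod 17), and since 14⁻¹ ≡ 11 (mod 17), t ≡ 5. Hence N ≡ 22 + 31·5 = 177 (mod 527).
From N ≡ 177 (mod 527) write N = 177 + 527t. Substituting into N ≡ 11 (mod 13) gives 527t ≡ 3 (mod 13), and since 7⁻¹ ≡ 2 (mod 13), t ≡ 6. Hence N ≡ 177 + 527·6 = 3339 (mod 6851).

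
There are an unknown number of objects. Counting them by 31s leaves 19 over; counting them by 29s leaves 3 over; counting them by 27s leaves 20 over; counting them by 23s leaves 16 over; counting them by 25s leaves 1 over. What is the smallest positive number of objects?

From N ≡ 19 (mod 31) write N = 19 + 31t. Substituting into N ≡ 3 (mod 29) gives 31t ≡ 13 (mod 29), and since 2⁻¹ ≡ 15 (mod 29), t ≡ 21. Hence N ≡ 19 + 31·21 = 670 (mod 899).
From N ≡ 670 (mod 899) write N = 670 + 899t. Substituting into N ≡ 20 (mod 27) gives 899t ≡ 25 (mod 27), and since 8⁻¹ ≡ 17 (mod 27), t ≡ 20. Hence N ≡ 670 + 899·20 = 18650 (mod 24273).
From N ≡ 18650 (mod 24273) write N = 18650 + 24273t. Substituting into N ≡ 16 (mod 23) gives 24273t ≡ 19 (mod 23), and since 8⁻¹ ≡ 3 (mod 23), t ≡ 11. Hence N ≡ 18650 + 24273·11 = 285653 (mod 558279).
From N ≡ 285653 (mod 558279) write N = 285653 + 558279t. Substituting into N ≡ 1 (mod 25) gives 558279t ≡ 23 (mod 25), and since 4⁻¹ ≡ 19 (mod 25), t ≡ 12. Hence N ≡ 285653 + 558279·12 = 6985001 (mod 13956975).

6985001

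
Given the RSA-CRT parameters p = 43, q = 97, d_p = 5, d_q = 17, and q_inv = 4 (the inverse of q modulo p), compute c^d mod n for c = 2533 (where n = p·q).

94

m₁ = c^(d_p) mod p: c ≡ 39 (mod 43), and 39^5 mod 43 = 8.
m₂ = c^(d_q) mod q: c ≡ 11 (mod 97), and 11^17 mod 97 = 94.
h = q_inv·(m₁ − m₂) mod p = 4·(8 − 94) mod 43 = 0.
m = m₂ + h·q = 94 + 0·97 = 94.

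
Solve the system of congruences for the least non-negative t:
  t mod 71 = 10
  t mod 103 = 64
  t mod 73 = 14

From t ≡ 10 (mod 71) write t = 10 + 71s. Substituting into t ≡ 64 (mod 103) gives 71s ≡ 54 (mod 103), and since 71⁻¹ ≡ 74 (mod 103), s ≡ 82. Hence t ≡ 10 + 71·82 = 5832 (mod 7313).
From t ≡ 5832 (mod 7313) write t = 5832 + 7313s. Substituting into t ≡ 14 (mod 73) gives 7313s ≡ 22 (mod 73), and since 13⁻¹ ≡ 45 (mod 73), s ≡ 41. Hence t ≡ 5832 + 7313·41 = 305665 (mod 533849).

305665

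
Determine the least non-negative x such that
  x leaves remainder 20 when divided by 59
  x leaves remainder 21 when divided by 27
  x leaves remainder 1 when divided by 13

From x ≡ 20 (mod 59) write x = 20 + 59t. Substituting into x ≡ 21 (mod 27) gives 59t ≡ 1 (mod 27), and since 5⁻¹ ≡ 11 (mod 27), t ≡ 11. Hence x ≡ 20 + 59·11 = 669 (mod 1593).
From x ≡ 669 (mod 1593) write x = 669 + 1593t. Substituting into x ≡ 1 (mod 13) gives 1593t ≡ 8 (mod 13), and since 7⁻¹ ≡ 2 (mod 13), t ≡ 3. Hence x ≡ 669 + 1593·3 = 5448 (mod 20709).

5448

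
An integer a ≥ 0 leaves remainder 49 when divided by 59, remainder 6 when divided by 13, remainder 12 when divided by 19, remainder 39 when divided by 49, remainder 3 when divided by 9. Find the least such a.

1046532

From a ≡ 49 (mod 59) write a = 49 + 59t. Substituting into a ≡ 6 (mod 13) gives 59t ≡ 9 (mod 13), and since 7⁻¹ ≡ 2 (mod 13), t ≡ 5. Hence a ≡ 49 + 59·5 = 344 (mod 767).
From a ≡ 344 (mod 767) write a = 344 + 767t. Substituting into a ≡ 12 (mod 19) gives 767t ≡ 10 (mod 19), and since 7⁻¹ ≡ 11 (mod 19), t ≡ 15. Hence a ≡ 344 + 767·15 = 11849 (mod 14573).
From a ≡ 11849 (mod 14573) write a = 11849 + 14573t. Substituting into a ≡ 39 (mod 49) gives 14573t ≡ 48 (mod 49), and since 20⁻¹ ≡ 27 (mod 49), t ≡ 22. Hence a ≡ 11849 + 14573·22 = 332455 (mod 714077).
From a ≡ 332455 (mod 714077) write a = 332455 + 714077t. Substituting into a ≡ 3 (mod 9) gives 714077t ≡ 8 (mod 9), and since 8⁻¹ ≡ 8 (mod 9), t ≡ 1. Hence a ≡ 332455 + 714077·1 = 1046532 (mod 6426693).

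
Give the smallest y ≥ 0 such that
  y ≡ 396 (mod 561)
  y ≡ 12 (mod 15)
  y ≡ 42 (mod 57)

Combine the congruences pairwise.
gcd(561, 15) = 3 and 3 | (12 − 396), so the pair is consistent; merging gives y ≡ 957 (mod 2805), where 2805 = lcm(561, 15).
gcd(2805, 57) = 3 and 3 | (42 − 957), so the pair is consistent; merging gives y ≡ 40227 (mod 53295), where 53295 = lcm(2805, 57).
The solution is unique modulo lcm(561, 15, 57) = 53295.

40227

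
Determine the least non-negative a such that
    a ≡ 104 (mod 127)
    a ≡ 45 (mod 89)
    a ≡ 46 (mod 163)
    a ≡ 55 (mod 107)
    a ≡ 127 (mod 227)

6578330737

From a ≡ 104 (mod 127) write a = 104 + 127t. Substituting into a ≡ 45 (mod 89) gives 127t ≡ 30 (mod 89), and since 38⁻¹ ≡ 82 (mod 89), t ≡ 57. Hence a ≡ 104 + 127·57 = 7343 (mod 11303).
From a ≡ 7343 (mod 11303) write a = 7343 + 11303t. Substituting into a ≡ 46 (mod 163) gives 11303t ≡ 38 (mod 163), and since 56⁻¹ ≡ 131 (mod 163), t ≡ 88. Hence a ≡ 7343 + 11303·88 = 1002007 (mod 1842389).
From a ≡ 1002007 (mod 1842389) write a = 1002007 + 1842389t. Substituting into a ≡ 55 (mod 107) gives 1842389t ≡ 103 (mod 107), and since 63⁻¹ ≡ 17 (mod 107), t ≡ 39. Hence a ≡ 1002007 + 1842389·39 = 72855178 (mod 197135623).
From a ≡ 72855178 (mod 197135623) write a = 72855178 + 197135623t. Substituting into a ≡ 127 (mod 227) gives 197135623t ≡ 145 (mod 227), and since 197⁻¹ ≡ 174 (mod 227), t ≡ 33. Hence a ≡ 72855178 + 197135623·33 = 6578330737 (mod 44749786421).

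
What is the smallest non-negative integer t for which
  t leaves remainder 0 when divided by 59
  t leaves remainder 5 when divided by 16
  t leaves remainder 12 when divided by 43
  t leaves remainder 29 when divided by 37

The moduli are pairwise coprime; N = 59·16·43·37 = 1501904.
N/59 = 25456; 25456 ≡ 27 (mod 59); 27·35 ≡ 1, so inverse 35.
N/16 = 93869; 93869 ≡ 13 (mod 16); 13·5 ≡ 1, so inverse 5.
N/43 = 34928; 34928 ≡ 12 (mod 43); 12·18 ≡ 1, so inverse 18.
N/37 = 40592; 40592 ≡ 3 (mod 37); 3·25 ≡ 1, so inverse 25.
t ≡ 0·25456·35 + 5·93869·5 + 12·34928·18 + 29·40592·25 = 39320373.
39320373 mod 1501904 = 270869.

270869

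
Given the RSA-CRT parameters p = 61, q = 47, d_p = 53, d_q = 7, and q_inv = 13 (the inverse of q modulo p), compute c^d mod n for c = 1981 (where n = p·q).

1607

m₁ = c^(d_p) mod p: c ≡ 29 (mod 61), and 29^53 mod 61 = 21.
m₂ = c^(d_q) mod q: c ≡ 7 (mod 47), and 7^7 mod 47 = 9.
h = q_inv·(m₁ − m₂) mod p = 13·(21 − 9) mod 61 = 34.
m = m₂ + h·q = 9 + 34·47 = 1607.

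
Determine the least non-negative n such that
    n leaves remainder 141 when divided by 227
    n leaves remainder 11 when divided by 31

4227

Combine the congruences pairwise.
From n ≡ 141 (mod 227) write n = 141 + 227t. Substituting into n ≡ 11 (mod 31) gives 227t ≡ 25 (mod 31), and since 10⁻¹ ≡ 28 (mod 31), t ≡ 18. Hence n ≡ 141 + 227·18 = 4227 (mod 7037).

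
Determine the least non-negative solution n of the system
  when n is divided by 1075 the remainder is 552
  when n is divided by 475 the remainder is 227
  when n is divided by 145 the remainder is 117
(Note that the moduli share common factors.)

312302

Combine the congruences pairwise.
gcd(1075, 475) = 25 and 25 | (227 − 552), so the pair is consistent; merging gives n ≡ 5927 (mod 20425), where 20425 = lcm(1075, 475).
gcd(20425, 145) = 5 and 5 | (117 − 5927), so the pair is consistent; merging gives n ≡ 312302 (mod 592325), where 592325 = lcm(20425, 145).
The solution is unique modulo lcm(1075, 475, 145) = 592325.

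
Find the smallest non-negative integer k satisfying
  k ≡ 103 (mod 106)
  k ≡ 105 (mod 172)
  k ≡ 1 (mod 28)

19713

gcd(106, 172) = 2 and 2 | (105 − 103), so the pair is consistent; merging gives k ≡ 1481 (mod 9116), where 9116 = lcm(106, 172).
gcd(9116, 28) = 4 and 4 | (1 − 1481), so the pair is consistent; merging gives k ≡ 19713 (mod 63812), where 63812 = lcm(9116, 28).
The solution is unique modulo lcm(106, 172, 28) = 63812.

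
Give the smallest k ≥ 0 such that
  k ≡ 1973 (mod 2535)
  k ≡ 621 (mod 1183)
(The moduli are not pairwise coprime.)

17183

Combine the congruences pairwise.
gcd(2535, 1183) = 169 and 169 | (621 − 1973), so the pair is consistent; merging gives k ≡ 17183 (mod 17745), where 17745 = lcm(2535, 1183).
The solution is unique modulo lcm(2535, 1183) = 17745.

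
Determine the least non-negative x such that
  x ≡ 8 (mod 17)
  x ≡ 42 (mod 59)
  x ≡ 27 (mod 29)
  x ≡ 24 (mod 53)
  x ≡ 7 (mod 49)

59622374

The moduli are pairwise coprime; N = 17·59·29·53·49 = 75538939.
N/17 = 4443467; 4443467 ≡ 7 (mod 17); 7·5 ≡ 1, so inverse 5.
N/59 = 1280321; 1280321 ≡ 21 (mod 59); 21·45 ≡ 1, so inverse 45.
N/29 = 2604791; 2604791 ≡ 11 (mod 29); 11·8 ≡ 1, so inverse 8.
N/53 = 1425263; 1425263 ≡ 40 (mod 53); 40·4 ≡ 1, so inverse 4.
N/49 = 1541611; 1541611 ≡ 22 (mod 49); 22·29 ≡ 1, so inverse 29.
x ≡ 8·4443467·5 + 42·1280321·45 + 27·2604791·8 + 24·1425263·4 + 7·1541611·29 = 3609952507.
3609952507 mod 75538939 = 59622374.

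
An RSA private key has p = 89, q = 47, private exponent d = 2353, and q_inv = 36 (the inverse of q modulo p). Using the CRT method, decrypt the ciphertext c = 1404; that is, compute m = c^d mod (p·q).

1829

d_p = d mod (p−1) = 2353 mod 88 = 65; d_q = d mod (q−1) = 7.
m₁ = c^(d_p) mod p: c ≡ 69 (mod 89), and 69^65 mod 89 = 49.
m₂ = c^(d_q) mod q: c ≡ 41 (mod 47), and 41^7 mod 47 = 43.
h = q_inv·(m₁ − m₂) mod p = 36·(49 − 43) mod 89 = 38.
m = m₂ + h·q = 43 + 38·47 = 1829.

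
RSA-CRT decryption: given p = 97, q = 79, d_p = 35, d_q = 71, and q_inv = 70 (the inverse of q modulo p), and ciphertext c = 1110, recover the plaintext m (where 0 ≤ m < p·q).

5344

m₁ = c^(d_p) mod p: c ≡ 43 (mod 97), and 43^35 mod 97 = 9.
m₂ = c^(d_q) mod q: c ≡ 4 (mod 79), and 4^71 mod 79 = 51.
h = q_inv·(m₁ − m₂) mod p = 70·(9 − 51) mod 97 = 67.
m = m₂ + h·q = 51 + 67·79 = 5344.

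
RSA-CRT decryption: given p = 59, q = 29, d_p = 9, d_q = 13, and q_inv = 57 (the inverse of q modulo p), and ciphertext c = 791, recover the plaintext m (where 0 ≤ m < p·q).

1584

m₁ = c^(d_p) mod p: c ≡ 24 (mod 59), and 24^9 mod 59 = 50.
m₂ = c^(d_q) mod q: c ≡ 8 (mod 29), and 8^13 mod 29 = 18.
h = q_inv·(m₁ − m₂) mod p = 57·(50 − 18) mod 59 = 54.
m = m₂ + h·q = 18 + 54·29 = 1584.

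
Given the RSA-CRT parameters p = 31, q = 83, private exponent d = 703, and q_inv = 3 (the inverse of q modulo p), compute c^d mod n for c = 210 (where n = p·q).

d_p = d mod (p−1) = 703 mod 30 = 13; d_q = d mod (q−1) = 47.
m₁ = c^(d_p) mod p: c ≡ 24 (mod 31), and 24^13 mod 31 = 12.
m₂ = c^(d_q) mod q: c ≡ 44 (mod 83), and 44^47 mod 83 = 12.
h = q_inv·(m₁ − m₂) mod p = 3·(12 − 12) mod 31 = 0.
m = m₂ + h·q = 12 + 0·83 = 12.

12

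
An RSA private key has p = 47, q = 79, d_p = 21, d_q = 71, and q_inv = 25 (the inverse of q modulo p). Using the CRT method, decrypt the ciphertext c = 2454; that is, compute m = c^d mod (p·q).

m₁ = c^(d_p) mod p: c ≡ 10 (mod 47), and 10^21 mod 47 = 39.
m₂ = c^(d_q) mod q: c ≡ 5 (mod 79), and 5^71 mod 79 = 13.
h = q_inv·(m₁ − m₂) mod p = 25·(39 − 13) mod 47 = 39.
m = m₂ + h·q = 13 + 39·79 = 3094.

3094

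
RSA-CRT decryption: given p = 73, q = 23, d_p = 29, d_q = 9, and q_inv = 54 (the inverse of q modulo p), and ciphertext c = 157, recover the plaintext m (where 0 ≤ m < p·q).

907

m₁ = c^(d_p) mod p: c ≡ 11 (mod 73), and 11^29 mod 73 = 31.
m₂ = c^(d_q) mod q: c ≡ 19 (mod 23), and 19^9 mod 23 = 10.
h = q_inv·(m₁ − m₂) mod p = 54·(31 − 10) mod 73 = 39.
m = m₂ + h·q = 10 + 39·23 = 907.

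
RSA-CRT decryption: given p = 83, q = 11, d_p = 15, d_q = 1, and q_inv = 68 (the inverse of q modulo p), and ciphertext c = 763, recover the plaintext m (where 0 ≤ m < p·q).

521

m₁ = c^(d_p) mod p: c ≡ 16 (mod 83), and 16^15 mod 83 = 23.
m₂ = c^(d_q) mod q: c ≡ 4 (mod 11), and 4^1 mod 11 = 4.
h = q_inv·(m₁ − m₂) mod p = 68·(23 − 4) mod 83 = 47.
m = m₂ + h·q = 4 + 47·11 = 521.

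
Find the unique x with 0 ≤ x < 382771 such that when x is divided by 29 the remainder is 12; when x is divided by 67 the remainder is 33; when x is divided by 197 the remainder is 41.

40032

The moduli are pairwise coprime; N = 29·67·197 = 382771.
N/29 = 13199; 13199 ≡ 4 (mod 29); 4·22 ≡ 1, so inverse 22.
N/67 = 5713; 5713 ≡ 18 (mod 67); 18·41 ≡ 1, so inverse 41.
N/197 = 1943; 1943 ≡ 170 (mod 197); 170·124 ≡ 1, so inverse 124.
x ≡ 12·13199·22 + 33·5713·41 + 41·1943·124 = 21092437.
21092437 mod 382771 = 40032.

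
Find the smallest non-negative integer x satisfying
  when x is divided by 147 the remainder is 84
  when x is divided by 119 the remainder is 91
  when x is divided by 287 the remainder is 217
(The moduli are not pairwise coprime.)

71967

Combine the congruences pairwise.
gcd(147, 119) = 7 and 7 | (91 − 84), so the pair is consistent; merging gives x ≡ 1995 (mod 2499), where 2499 = lcm(147, 119).
gcd(2499, 287) = 7 and 7 | (217 − 1995), so the pair is consistent; merging gives x ≡ 71967 (mod 102459), where 102459 = lcm(2499, 287).
The solution is unique modulo lcm(147, 119, 287) = 102459.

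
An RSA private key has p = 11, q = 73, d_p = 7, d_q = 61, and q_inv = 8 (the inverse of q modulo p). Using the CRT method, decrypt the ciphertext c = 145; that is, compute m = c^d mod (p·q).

m₁ = c^(d_p) mod p: c ≡ 2 (mod 11), and 2^7 mod 11 = 7.
m₂ = c^(d_q) mod q: c ≡ 72 (mod 73), and 72^61 mod 73 = 72.
h = q_inv·(m₁ − m₂) mod p = 8·(7 − 72) mod 11 = 8.
m = m₂ + h·q = 72 + 8·73 = 656.

656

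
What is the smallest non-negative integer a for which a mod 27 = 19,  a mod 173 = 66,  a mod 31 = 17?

Combine the congruences pairwise.
From a ≡ 19 (mod 27) write a = 19 + 27t. Substituting into a ≡ 66 (mod 173) gives 27t ≡ 47 (mod 173), and since 27⁻¹ ≡ 141 (mod 173), t ≡ 53. Hence a ≡ 19 + 27·53 = 1450 (mod 4671).
From a ≡ 1450 (mod 4671) write a = 1450 + 4671t. Substituting into a ≡ 17 (mod 31) gives 4671t ≡ 24 (mod 31), and since 21⁻¹ ≡ 3 (mod 31), t ≡ 10. Hence a ≡ 1450 + 4671·10 = 48160 (mod 144801).

48160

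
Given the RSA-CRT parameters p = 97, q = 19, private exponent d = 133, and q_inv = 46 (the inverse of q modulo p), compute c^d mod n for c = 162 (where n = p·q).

d_p = d mod (p−1) = 133 mod 96 = 37; d_q = d mod (q−1) = 7.
m₁ = c^(d_p) mod p: c ≡ 65 (mod 97), and 65^37 mod 97 = 25.
m₂ = c^(d_q) mod q: c ≡ 10 (mod 19), and 10^7 mod 19 = 15.
h = q_inv·(m₁ − m₂) mod p = 46·(25 − 15) mod 97 = 72.
m = m₂ + h·q = 15 + 72·19 = 1383.

1383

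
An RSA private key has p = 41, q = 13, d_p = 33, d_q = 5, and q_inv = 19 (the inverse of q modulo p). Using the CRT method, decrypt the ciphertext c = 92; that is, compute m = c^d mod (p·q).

508

m₁ = c^(d_p) mod p: c ≡ 10 (mod 41), and 10^33 mod 41 = 16.
m₂ = c^(d_q) mod q: c ≡ 1 (mod 13), and 1^5 mod 13 = 1.
h = q_inv·(m₁ − m₂) mod p = 19·(16 − 1) mod 41 = 39.
m = m₂ + h·q = 1 + 39·13 = 508.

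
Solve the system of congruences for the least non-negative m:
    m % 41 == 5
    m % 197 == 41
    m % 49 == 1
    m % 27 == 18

The moduli are pairwise coprime; N = 41·197·49·27 = 10685871.
N/41 = 260631; 260631 ≡ 35 (mod 41); 35·34 ≡ 1, so inverse 34.
N/197 = 54243; 54243 ≡ 68 (mod 197); 68·113 ≡ 1, so inverse 113.
N/49 = 218079; 218079 ≡ 29 (mod 49); 29·22 ≡ 1, so inverse 22.
N/27 = 395773; 395773 ≡ 7 (mod 27); 7·4 ≡ 1, so inverse 4.
m ≡ 5·260631·34 + 41·54243·113 + 1·218079·22 + 18·395773·4 = 328908483.
328908483 mod 10685871 = 8332353.

8332353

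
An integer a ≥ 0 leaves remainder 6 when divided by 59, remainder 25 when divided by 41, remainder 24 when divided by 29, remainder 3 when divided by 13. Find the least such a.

From a ≡ 6 (mod 59) write a = 6 + 59t. Substituting into a ≡ 25 (mod 41) gives 59t ≡ 19 (mod 41), and since 18⁻¹ ≡ 16 (mod 41), t ≡ 17. Hence a ≡ 6 + 59·17 = 1009 (mod 2419).
From a ≡ 1009 (mod 2419) write a = 1009 + 2419t. Substituting into a ≡ 24 (mod 29) gives 2419t ≡ 1 (mod 29), and since 12⁻¹ ≡ 17 (mod 29), t ≡ 17. Hence a ≡ 1009 + 2419·17 = 42132 (mod 70151).
From a ≡ 42132 (mod 70151) write a = 42132 + 70151t. Substituting into a ≡ 3 (mod 13) gives 70151t ≡ 4 (mod 13), and since 3⁻¹ ≡ 9 (mod 13), t ≡ 10. Hence a ≡ 42132 + 70151·10 = 743642 (mod 911963).

743642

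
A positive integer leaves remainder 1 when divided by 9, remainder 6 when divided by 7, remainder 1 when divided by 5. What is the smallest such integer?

The moduli are pairwise coprime; N = 9·7·5 = 315.
N/9 = 35; 35 ≡ 8 (mod 9); 8·8 ≡ 1, so inverse 8.
N/7 = 45; 45 ≡ 3 (mod 7); 3·5 ≡ 1, so inverse 5.
N/5 = 63; 63 ≡ 3 (mod 5); 3·2 ≡ 1, so inverse 2.
x ≡ 1·35·8 + 6·45·5 + 1·63·2 = 1756.
1756 mod 315 = 181.

181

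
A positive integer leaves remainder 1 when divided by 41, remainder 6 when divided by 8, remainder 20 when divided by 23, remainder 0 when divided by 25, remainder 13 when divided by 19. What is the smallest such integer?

Combine the congruences pairwise.
From m ≡ 1 (mod 41) write m = 1 + 41t. Substituting into m ≡ 6 (mod 8) gives 41t ≡ 5 (mod 8), and since 1⁻¹ ≡ 1 (mod 8), t ≡ 5. Hence m ≡ 1 + 41·5 = 206 (mod 328).
From m ≡ 206 (mod 328) write m = 206 + 328t. Substituting into m ≡ 20 (mod 23) gives 328t ≡ 21 (mod 23), and since 6⁻¹ ≡ 4 (mod 23), t ≡ 15. Hence m ≡ 206 + 328·15 = 5126 (mod 7544).
From m ≡ 5126 (mod 7544) write m = 5126 + 7544t. Substituting into m ≡ 0 (mod 25) gives 7544t ≡ 24 (mod 25), and since 19⁻¹ ≡ 4 (mod 25), t ≡ 21. Hence m ≡ 5126 + 7544·21 = 163550 (mod 188600).
From m ≡ 163550 (mod 188600) write m = 163550 + 188600t. Substituting into m ≡ 13 (mod 19) gives 188600t ≡ 15 (mod 19), and since 6⁻¹ ≡ 16 (mod 19), t ≡ 12. Hence m ≡ 163550 + 188600·12 = 2426750 (mod 3583400).

2426750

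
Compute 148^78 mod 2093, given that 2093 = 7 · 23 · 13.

519

Mod 7: 148 ≡ 1; since 6 | 78, by Fermat 1^78 ≡ 1 (mod 7).
Mod 23: 148 ≡ 10; by Fermat, exponent reduces to 78 mod 22 = 12; 10^12 ≡ 13 (mod 23).
Mod 13: 148 ≡ 5; by Fermat, exponent reduces to 78 mod 12 = 6; 5^6 ≡ 12 (mod 13).
Combine by CRT: x ≡ 1 (mod 7), x ≡ 13 (mod 23), x ≡ 12 (mod 13) ⇒ x ≡ 519 (mod 2093).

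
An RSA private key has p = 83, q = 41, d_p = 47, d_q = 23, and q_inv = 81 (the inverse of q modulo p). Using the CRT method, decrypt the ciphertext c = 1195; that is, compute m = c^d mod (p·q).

2162

m₁ = c^(d_p) mod p: c ≡ 33 (mod 83), and 33^47 mod 83 = 4.
m₂ = c^(d_q) mod q: c ≡ 6 (mod 41), and 6^23 mod 41 = 30.
h = q_inv·(m₁ − m₂) mod p = 81·(4 − 30) mod 83 = 52.
m = m₂ + h·q = 30 + 52·41 = 2162.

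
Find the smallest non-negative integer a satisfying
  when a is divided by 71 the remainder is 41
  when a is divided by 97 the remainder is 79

467

From a ≡ 41 (mod 71) write a = 41 + 71t. Substituting into a ≡ 79 (mod 97) gives 71t ≡ 38 (mod 97), and since 71⁻¹ ≡ 41 (mod 97), t ≡ 6. Hence a ≡ 41 + 71·6 = 467 (mod 6887).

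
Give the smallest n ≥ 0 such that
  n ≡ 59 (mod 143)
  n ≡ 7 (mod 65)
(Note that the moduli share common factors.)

Combine the congruences pairwise.
gcd(143, 65) = 13 and 13 | (7 − 59), so the pair is consistent; merging gives n ≡ 202 (mod 715), where 715 = lcm(143, 65).
The solution is unique modulo lcm(143, 65) = 715.

202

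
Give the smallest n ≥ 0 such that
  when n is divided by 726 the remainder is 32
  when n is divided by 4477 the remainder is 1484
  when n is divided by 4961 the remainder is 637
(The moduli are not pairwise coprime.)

gcd(726, 4477) = 121 and 121 | (1484 − 32), so the pair is consistent; merging gives n ≡ 1484 (mod 26862), where 26862 = lcm(726, 4477).
gcd(26862, 4961) = 121 and 121 | (637 − 1484), so the pair is consistent; merging gives n ≡ 55208 (mod 1101342), where 1101342 = lcm(26862, 4961).
The solution is unique modulo lcm(726, 4477, 4961) = 1101342.

55208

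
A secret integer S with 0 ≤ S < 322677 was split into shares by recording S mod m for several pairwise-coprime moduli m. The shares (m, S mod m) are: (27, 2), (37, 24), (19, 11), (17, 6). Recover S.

From S ≡ 2 (mod 27) write S = 2 + 27t. Substituting into S ≡ 24 (mod 37) gives 27t ≡ 22 (mod 37), and since 27⁻¹ ≡ 11 (mod 37), t ≡ 20. Hence S ≡ 2 + 27·20 = 542 (mod 999).
From S ≡ 542 (mod 999) write S = 542 + 999t. Substituting into S ≡ 11 (mod 19) gives 999t ≡ 1 (mod 19), and since 11⁻¹ ≡ 7 (mod 19), t ≡ 7. Hence S ≡ 542 + 999·7 = 7535 (mod 18981).
From S ≡ 7535 (mod 18981) write S = 7535 + 18981t. Substituting into S ≡ 6 (mod 17) gives 18981t ≡ 2 (mod 17), and since 9⁻¹ ≡ 2 (mod 17), t ≡ 4. Hence S ≡ 7535 + 18981·4 = 83459 (mod 322677).

83459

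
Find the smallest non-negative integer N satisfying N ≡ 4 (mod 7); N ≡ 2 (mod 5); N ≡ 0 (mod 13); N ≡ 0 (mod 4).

312

Combine the congruences pairwise.
From N ≡ 4 (mod 7) write N = 4 + 7t. Substituting into N ≡ 2 (mod 5) gives 7t ≡ 3 (mod 5), and since 2⁻¹ ≡ 3 (mod 5), t ≡ 4. Hence N ≡ 4 + 7·4 = 32 (mod 35).
From N ≡ 32 (mod 35) write N = 32 + 35t. Substituting into N ≡ 0 (mod 13) gives 35t ≡ 7 (mod 13), and since 9⁻¹ ≡ 3 (mod 13), t ≡ 8. Hence N ≡ 32 + 35·8 = 312 (mod 455).
From N ≡ 312 (mod 455) write N = 312 + 455t. Substituting into N ≡ 0 (mod 4) gives 455t ≡ 0 (mod 4), and since 3⁻¹ ≡ 3 (mod 4), t ≡ 0. Hence N ≡ 312 + 455·0 = 312 (mod 1820).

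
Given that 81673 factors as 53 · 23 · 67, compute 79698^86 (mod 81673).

Mod 53: 79698 ≡ 39; by Fermat, exponent reduces to 86 mod 52 = 34; 39^34 ≡ 25 (mod 53).
Mod 23: 79698 ≡ 3; by Fermat, exponent reduces to 86 mod 22 = 20; 3^20 ≡ 18 (mod 23).
Mod 67: 79698 ≡ 35; by Fermat, exponent reduces to 86 mod 66 = 20; 35^20 ≡ 65 (mod 67).
Combine by CRT: x ≡ 25 (mod 53), x ≡ 18 (mod 23), x ≡ 65 (mod 67) ⇒ x ≡ 2410 (mod 81673).

2410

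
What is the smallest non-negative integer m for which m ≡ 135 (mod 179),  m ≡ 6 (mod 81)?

From m ≡ 135 (mod 179) write m = 135 + 179t. Substituting into m ≡ 6 (mod 81) gives 179t ≡ 33 (mod 81), and since 17⁻¹ ≡ 62 (mod 81), t ≡ 21. Hence m ≡ 135 + 179·21 = 3894 (mod 14499).

3894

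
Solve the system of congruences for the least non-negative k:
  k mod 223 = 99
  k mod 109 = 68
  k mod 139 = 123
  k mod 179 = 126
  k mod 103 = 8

Combine the congruences pairwise.
From k ≡ 99 (mod 223) write k = 99 + 223t. Substituting into k ≡ 68 (mod 109) gives 223t ≡ 78 (mod 109), and since 5⁻¹ ≡ 22 (mod 109), t ≡ 81. Hence k ≡ 99 + 223·81 = 18162 (mod 24307).
From k ≡ 18162 (mod 24307) write k = 18162 + 24307t. Substituting into k ≡ 123 (mod 139) gives 24307t ≡ 31 (mod 139), and since 121⁻¹ ≡ 54 (mod 139), t ≡ 6. Hence k ≡ 18162 + 24307·6 = 164004 (mod 3378673).
From k ≡ 164004 (mod 3378673) write k = 164004 + 3378673t. Substituting into k ≡ 126 (mod 179) gives 3378673t ≡ 86 (mod 179), and since 48⁻¹ ≡ 138 (mod 179), t ≡ 54. Hence k ≡ 164004 + 3378673·54 = 182612346 (mod 604782467).
From k ≡ 182612346 (mod 604782467) write k = 182612346 + 604782467t. Substituting into k ≡ 8 (mod 103) gives 604782467t ≡ 70 (mod 103), and since 45⁻¹ ≡ 87 (mod 103), t ≡ 13. Hence k ≡ 182612346 + 604782467·13 = 8044784417 (mod 62292594101).

8044784417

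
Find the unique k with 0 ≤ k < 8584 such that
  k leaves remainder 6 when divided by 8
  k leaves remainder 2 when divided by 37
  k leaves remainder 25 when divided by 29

3998

From k ≡ 6 (mod 8) write k = 6 + 8t. Substituting into k ≡ 2 (mod 37) gives 8t ≡ 33 (mod 37), and since 8⁻¹ ≡ 14 (mod 37), t ≡ 18. Hence k ≡ 6 + 8·18 = 150 (mod 296).
From k ≡ 150 (mod 296) write k = 150 + 296t. Substituting into k ≡ 25 (mod 29) gives 296t ≡ 20 (mod 29), and since 6⁻¹ ≡ 5 (mod 29), t ≡ 13. Hence k ≡ 150 + 296·13 = 3998 (mod 8584).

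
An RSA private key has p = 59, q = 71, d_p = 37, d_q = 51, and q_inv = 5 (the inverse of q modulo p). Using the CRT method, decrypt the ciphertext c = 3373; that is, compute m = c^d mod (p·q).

2935

m₁ = c^(d_p) mod p: c ≡ 10 (mod 59), and 10^37 mod 59 = 44.
m₂ = c^(d_q) mod q: c ≡ 36 (mod 71), and 36^51 mod 71 = 24.
h = q_inv·(m₁ − m₂) mod p = 5·(44 − 24) mod 59 = 41.
m = m₂ + h·q = 24 + 41·71 = 2935.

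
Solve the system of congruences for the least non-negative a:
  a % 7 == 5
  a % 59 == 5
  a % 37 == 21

6200

From a ≡ 5 (mod 7) write a = 5 + 7t. Substituting into a ≡ 5 (mod 59) gives 7t ≡ 0 (mod 59), and since 7⁻¹ ≡ 17 (mod 59), t ≡ 0. Hence a ≡ 5 + 7·0 = 5 (mod 413).
From a ≡ 5 (mod 413) write a = 5 + 413t. Substituting into a ≡ 21 (mod 37) gives 413t ≡ 16 (mod 37), and since 6⁻¹ ≡ 31 (mod 37), t ≡ 15. Hence a ≡ 5 + 413·15 = 6200 (mod 15281).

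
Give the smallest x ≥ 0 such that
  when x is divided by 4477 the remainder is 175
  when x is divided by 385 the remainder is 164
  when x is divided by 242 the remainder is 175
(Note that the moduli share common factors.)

gcd(4477, 385) = 11 and 11 | (164 − 175), so the pair is consistent; merging gives x ≡ 121054 (mod 156695), where 156695 = lcm(4477, 385).
gcd(156695, 242) = 121 and 121 | (175 − 121054), so the pair is consistent; merging gives x ≡ 277749 (mod 313390), where 313390 = lcm(156695, 242).
The solution is unique modulo lcm(4477, 385, 242) = 313390.

277749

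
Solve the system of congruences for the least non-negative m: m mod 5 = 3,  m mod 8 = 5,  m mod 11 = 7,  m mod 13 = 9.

From m ≡ 3 (mod 5) write m = 3 + 5t. Substituting into m ≡ 5 (mod 8) gives 5t ≡ 2 (mod 8), and since 5⁻¹ ≡ 5 (mod 8), t ≡ 2. Hence m ≡ 3 + 5·2 = 13 (mod 40).
From m ≡ 13 (mod 40) write m = 13 + 40t. Substituting into m ≡ 7 (mod 11) gives 40t ≡ 5 (mod 11), and since 7⁻¹ ≡ 8 (mod 11), t ≡ 7. Hence m ≡ 13 + 40·7 = 293 (mod 440).
From m ≡ 293 (mod 440) write m = 293 + 440t. Substituting into m ≡ 9 (mod 13) gives 440t ≡ 2 (mod 13), and since 11⁻¹ ≡ 6 (mod 13), t ≡ 12. Hence m ≡ 293 + 440·12 = 5573 (mod 5720).

5573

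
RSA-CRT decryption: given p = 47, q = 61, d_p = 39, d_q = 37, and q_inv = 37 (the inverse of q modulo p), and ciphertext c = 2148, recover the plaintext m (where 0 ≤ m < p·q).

562

m₁ = c^(d_p) mod p: c ≡ 33 (mod 47), and 33^39 mod 47 = 45.
m₂ = c^(d_q) mod q: c ≡ 13 (mod 61), and 13^37 mod 61 = 13.
h = q_inv·(m₁ − m₂) mod p = 37·(45 − 13) mod 47 = 9.
m = m₂ + h·q = 13 + 9·61 = 562.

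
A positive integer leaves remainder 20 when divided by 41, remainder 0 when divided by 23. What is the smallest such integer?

From x ≡ 20 (mod 41) write x = 20 + 41t. Substituting into x ≡ 0 (mod 23) gives 41t ≡ 3 (mod 23), and since 18⁻¹ ≡ 9 (mod 23), t ≡ 4. Hence x ≡ 20 + 41·4 = 184 (mod 943).

184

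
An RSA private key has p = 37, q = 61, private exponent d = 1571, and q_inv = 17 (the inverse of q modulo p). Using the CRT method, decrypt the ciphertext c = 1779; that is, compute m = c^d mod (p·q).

872

d_p = d mod (p−1) = 1571 mod 36 = 23; d_q = d mod (q−1) = 11.
m₁ = c^(d_p) mod p: c ≡ 3 (mod 37), and 3^23 mod 37 = 21.
m₂ = c^(d_q) mod q: c ≡ 10 (mod 61), and 10^11 mod 61 = 18.
h = q_inv·(m₁ − m₂) mod p = 17·(21 − 18) mod 37 = 14.
m = m₂ + h·q = 18 + 14·61 = 872.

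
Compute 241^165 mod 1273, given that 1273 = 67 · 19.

202

Mod 67: 241 ≡ 40; by Fermat, exponent reduces to 165 mod 66 = 33; 40^33 ≡ 1 (mod 67).
Mod 19: 241 ≡ 13; by Fermat, exponent reduces to 165 mod 18 = 3; 13^3 ≡ 12 (mod 19).
Combine by CRT: x ≡ 1 (mod 67), x ≡ 12 (mod 19) ⇒ x ≡ 202 (mod 1273).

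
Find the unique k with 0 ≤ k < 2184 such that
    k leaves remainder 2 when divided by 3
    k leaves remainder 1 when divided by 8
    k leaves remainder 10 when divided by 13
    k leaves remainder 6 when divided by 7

The moduli are pairwise coprime; N = 3·8·13·7 = 2184.
N/3 = 728; 728 ≡ 2 (mod 3); 2·2 ≡ 1, so inverse 2.
N/8 = 273; 273 ≡ 1 (mod 8), inverse 1.
N/13 = 168; 168 ≡ 12 (mod 13); 12·12 ≡ 1, so inverse 12.
N/7 = 312; 312 ≡ 4 (mod 7); 4·2 ≡ 1, so inverse 2.
k ≡ 2·728·2 + 1·273·1 + 10·168·12 + 6·312·2 = 27089.
27089 mod 2184 = 881.

881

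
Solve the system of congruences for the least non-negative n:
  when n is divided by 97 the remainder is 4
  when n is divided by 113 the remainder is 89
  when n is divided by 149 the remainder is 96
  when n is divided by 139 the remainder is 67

From n ≡ 4 (mod 97) write n = 4 + 97t. Substituting into n ≡ 89 (mod 113) gives 97t ≡ 85 (mod 113), and since 97⁻¹ ≡ 7 (mod 113), t ≡ 30. Hence n ≡ 4 + 97·30 = 2914 (mod 10961).
From n ≡ 2914 (mod 10961) write n = 2914 + 10961t. Substituting into n ≡ 96 (mod 149) gives 10961t ≡ 13 (mod 149), and since 84⁻¹ ≡ 55 (mod 149), t ≡ 119. Hence n ≡ 2914 + 10961·119 = 1307273 (mod 1633189).
From n ≡ 1307273 (mod 1633189) write n = 1307273 + 1633189t. Substituting into n ≡ 67 (mod 139) gives 1633189t ≡ 89 (mod 139), and since 78⁻¹ ≡ 41 (mod 139), t ≡ 35. Hence n ≡ 1307273 + 1633189·35 = 58468888 (mod 227013271).

58468888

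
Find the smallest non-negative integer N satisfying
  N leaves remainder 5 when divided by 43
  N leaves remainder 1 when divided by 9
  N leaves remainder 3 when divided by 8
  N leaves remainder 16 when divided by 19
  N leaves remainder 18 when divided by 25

114643

Combine the congruences pairwise.
From N ≡ 5 (mod 43) write N = 5 + 43t. Substituting into N ≡ 1 (mod 9) gives 43t ≡ 5 (mod 9), and since 7⁻¹ ≡ 4 (mod 9), t ≡ 2. Hence N ≡ 5 + 43·2 = 91 (mod 387).
From N ≡ 91 (mod 387) write N = 91 + 387t. Substituting into N ≡ 3 (mod 8) gives 387t ≡ 0 (mod 8), and since 3⁻¹ ≡ 3 (mod 8), t ≡ 0. Hence N ≡ 91 + 387·0 = 91 (mod 3096).
From N ≡ 91 (mod 3096) write N = 91 + 3096t. Substituting into N ≡ 16 (mod 19) gives 3096t ≡ 1 (mod 19), and since 18⁻¹ ≡ 18 (mod 19), t ≡ 18. Hence N ≡ 91 + 3096·18 = 55819 (mod 58824).
From N ≡ 55819 (mod 58824) write N = 55819 + 58824t. Substituting into N ≡ 18 (mod 25) gives 58824t ≡ 24 (mod 25), and since 24⁻¹ ≡ 24 (mod 25), t ≡ 1. Hence N ≡ 55819 + 58824·1 = 114643 (mod 1470600).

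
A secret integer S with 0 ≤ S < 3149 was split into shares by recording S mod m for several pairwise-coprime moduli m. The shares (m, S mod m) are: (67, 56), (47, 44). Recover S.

From S ≡ 56 (mod 67) write S = 56 + 67t. Substituting into S ≡ 44 (mod 47) gives 67t ≡ 35 (mod 47), and since 20⁻¹ ≡ 40 (mod 47), t ≡ 37. Hence S ≡ 56 + 67·37 = 2535 (mod 3149).

2535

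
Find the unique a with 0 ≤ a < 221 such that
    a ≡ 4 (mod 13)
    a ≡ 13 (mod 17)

30

From a ≡ 4 (mod 13) write a = 4 + 13t. Substituting into a ≡ 13 (mod 17) gives 13t ≡ 9 (mod 17), and since 13⁻¹ ≡ 4 (mod 17), t ≡ 2. Hence a ≡ 4 + 13·2 = 30 (mod 221).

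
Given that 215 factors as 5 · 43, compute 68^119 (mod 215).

Mod 5: 68 ≡ 3; by Fermat, exponent reduces to 119 mod 4 = 3; 3^3 ≡ 2 (mod 5).
Mod 43: 68 ≡ 25; by Fermat, exponent reduces to 119 mod 42 = 35; 25^35 ≡ 6 (mod 43).
Combine by CRT: x ≡ 2 (mod 5), x ≡ 6 (mod 43) ⇒ x ≡ 92 (mod 215).

92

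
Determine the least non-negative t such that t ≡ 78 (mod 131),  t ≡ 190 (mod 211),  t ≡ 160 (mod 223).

2471000

The moduli are pairwise coprime; N = 131·211·223 = 6163943.
N/131 = 47053; 47053 ≡ 24 (mod 131); 24·71 ≡ 1, so inverse 71.
N/211 = 29213; 29213 ≡ 95 (mod 211); 95·20 ≡ 1, so inverse 20.
N/223 = 27641; 27641 ≡ 212 (mod 223); 212·81 ≡ 1, so inverse 81.
t ≡ 78·47053·71 + 190·29213·20 + 160·27641·81 = 729816274.
729816274 mod 6163943 = 2471000.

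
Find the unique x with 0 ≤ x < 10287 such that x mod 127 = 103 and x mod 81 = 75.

2262

From x ≡ 103 (mod 127) write x = 103 + 127t. Substituting into x ≡ 75 (mod 81) gives 127t ≡ 53 (mod 81), and since 46⁻¹ ≡ 37 (mod 81), t ≡ 17. Hence x ≡ 103 + 127·17 = 2262 (mod 10287).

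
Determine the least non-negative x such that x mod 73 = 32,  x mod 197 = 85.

3828

From x ≡ 32 (mod 73) write x = 32 + 73t. Substituting into x ≡ 85 (mod 197) gives 73t ≡ 53 (mod 197), and since 73⁻¹ ≡ 27 (mod 197), t ≡ 52. Hence x ≡ 32 + 73·52 = 3828 (mod 14381).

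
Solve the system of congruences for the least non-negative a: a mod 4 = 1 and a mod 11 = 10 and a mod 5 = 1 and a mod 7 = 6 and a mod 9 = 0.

From a ≡ 1 (mod 4) write a = 1 + 4t. Substituting into a ≡ 10 (mod 11) gives 4t ≡ 9 (mod 11), and since 4⁻¹ ≡ 3 (mod 11), t ≡ 5. Hence a ≡ 1 + 4·5 = 21 (mod 44).
From a ≡ 21 (mod 44) write a = 21 + 44t. Substituting into a ≡ 1 (mod 5) gives 44t ≡ 0 (mod 5), and since 4⁻¹ ≡ 4 (mod 5), t ≡ 0. Hence a ≡ 21 + 44·0 = 21 (mod 220).
From a ≡ 21 (mod 220) write a = 21 + 220t. Substituting into a ≡ 6 (mod 7) gives 220t ≡ 6 (mod 7), and since 3⁻¹ ≡ 5 (mod 7), t ≡ 2. Hence a ≡ 21 + 220·2 = 461 (mod 1540).
From a ≡ 461 (mod 1540) write a = 461 + 1540t. Substituting into a ≡ 0 (mod 9) gives 1540t ≡ 7 (mod 9), and since 1⁻¹ ≡ 1 (mod 9), t ≡ 7. Hence a ≡ 461 + 1540·7 = 11241 (mod 13860).

11241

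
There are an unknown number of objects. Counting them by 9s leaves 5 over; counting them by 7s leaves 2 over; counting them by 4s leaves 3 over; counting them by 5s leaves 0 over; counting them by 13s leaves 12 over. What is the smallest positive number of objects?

The moduli are pairwise coprime; M = 9·7·4·5·13 = 16380.
M/9 = 1820; 1820 ≡ 2 (mod 9); 2·5 ≡ 1, so inverse 5.
M/7 = 2340; 2340 ≡ 2 (mod 7); 2·4 ≡ 1, so inverse 4.
M/4 = 4095; 4095 ≡ 3 (mod 4); 3·3 ≡ 1, so inverse 3.
M/5 = 3276; 3276 ≡ 1 (mod 5), inverse 1.
M/13 = 1260; 1260 ≡ 12 (mod 13); 12·12 ≡ 1, so inverse 12.
N ≡ 5·1820·5 + 2·2340·4 + 3·4095·3 + 0·3276·1 + 12·1260·12 = 282515.
282515 mod 16380 = 4055.

4055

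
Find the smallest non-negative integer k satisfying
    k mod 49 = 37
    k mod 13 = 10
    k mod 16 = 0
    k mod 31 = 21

17040

From k ≡ 37 (mod 49) write k = 37 + 49t. Substituting into k ≡ 10 (mod 13) gives 49t ≡ 12 (mod 13), and since 10⁻¹ ≡ 4 (mod 13), t ≡ 9. Hence k ≡ 37 + 49·9 = 478 (mod 637).
From k ≡ 478 (mod 637) write k = 478 + 637t. Substituting into k ≡ 0 (mod 16) gives 637t ≡ 2 (mod 16), and since 13⁻¹ ≡ 5 (mod 16), t ≡ 10. Hence k ≡ 478 + 637·10 = 6848 (mod 10192).
From k ≡ 6848 (mod 10192) write k = 6848 + 10192t. Substituting into k ≡ 21 (mod 31) gives 10192t ≡ 24 (mod 31), and since 24⁻¹ ≡ 22 (mod 31), t ≡ 1. Hence k ≡ 6848 + 10192·1 = 17040 (mod 315952).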